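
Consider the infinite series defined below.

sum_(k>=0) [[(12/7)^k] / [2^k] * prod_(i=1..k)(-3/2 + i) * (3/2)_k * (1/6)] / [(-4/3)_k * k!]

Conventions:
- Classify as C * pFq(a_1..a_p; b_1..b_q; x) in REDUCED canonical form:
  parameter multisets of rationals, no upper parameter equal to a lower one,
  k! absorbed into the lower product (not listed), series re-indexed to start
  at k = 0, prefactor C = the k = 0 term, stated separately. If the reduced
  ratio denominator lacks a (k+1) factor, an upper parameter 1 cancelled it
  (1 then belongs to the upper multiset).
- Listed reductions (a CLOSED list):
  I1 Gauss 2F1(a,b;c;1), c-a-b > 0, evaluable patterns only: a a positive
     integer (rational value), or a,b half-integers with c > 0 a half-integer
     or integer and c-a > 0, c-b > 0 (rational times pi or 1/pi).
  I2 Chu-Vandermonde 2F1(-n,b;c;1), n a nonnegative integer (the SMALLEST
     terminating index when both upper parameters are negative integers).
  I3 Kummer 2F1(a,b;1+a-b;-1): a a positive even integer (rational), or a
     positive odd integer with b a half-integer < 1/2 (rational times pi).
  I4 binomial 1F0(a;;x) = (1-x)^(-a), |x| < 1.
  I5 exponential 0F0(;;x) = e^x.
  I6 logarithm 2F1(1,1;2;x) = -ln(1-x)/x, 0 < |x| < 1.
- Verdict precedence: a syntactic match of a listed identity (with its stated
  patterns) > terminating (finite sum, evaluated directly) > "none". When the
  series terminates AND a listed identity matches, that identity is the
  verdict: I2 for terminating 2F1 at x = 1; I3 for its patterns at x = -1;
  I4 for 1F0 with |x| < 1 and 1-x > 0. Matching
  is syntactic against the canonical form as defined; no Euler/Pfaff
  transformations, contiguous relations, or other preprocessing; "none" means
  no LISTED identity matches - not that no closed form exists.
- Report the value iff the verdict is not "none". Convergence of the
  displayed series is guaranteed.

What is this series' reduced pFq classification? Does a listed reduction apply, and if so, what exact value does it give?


With C = 1/6: the canonical form is 2F1(-1/2, 3/2; -4/3; 6/7). Verdict: none - at argument 6/7 the multisets {-1/2, 3/2} ; {-4/3} match no listed identity.

Structural cue: with t_0 = 1/6, the running product (C = 1/6) telescopes to a rising factorial.
Adjacent-term ratio: r(k) = (6/7) * (k-1/2) (k+3/2) / [(k-4/3) (k+1)] ; factor over Q: parameters, x = (6/7), and C = 1/6.


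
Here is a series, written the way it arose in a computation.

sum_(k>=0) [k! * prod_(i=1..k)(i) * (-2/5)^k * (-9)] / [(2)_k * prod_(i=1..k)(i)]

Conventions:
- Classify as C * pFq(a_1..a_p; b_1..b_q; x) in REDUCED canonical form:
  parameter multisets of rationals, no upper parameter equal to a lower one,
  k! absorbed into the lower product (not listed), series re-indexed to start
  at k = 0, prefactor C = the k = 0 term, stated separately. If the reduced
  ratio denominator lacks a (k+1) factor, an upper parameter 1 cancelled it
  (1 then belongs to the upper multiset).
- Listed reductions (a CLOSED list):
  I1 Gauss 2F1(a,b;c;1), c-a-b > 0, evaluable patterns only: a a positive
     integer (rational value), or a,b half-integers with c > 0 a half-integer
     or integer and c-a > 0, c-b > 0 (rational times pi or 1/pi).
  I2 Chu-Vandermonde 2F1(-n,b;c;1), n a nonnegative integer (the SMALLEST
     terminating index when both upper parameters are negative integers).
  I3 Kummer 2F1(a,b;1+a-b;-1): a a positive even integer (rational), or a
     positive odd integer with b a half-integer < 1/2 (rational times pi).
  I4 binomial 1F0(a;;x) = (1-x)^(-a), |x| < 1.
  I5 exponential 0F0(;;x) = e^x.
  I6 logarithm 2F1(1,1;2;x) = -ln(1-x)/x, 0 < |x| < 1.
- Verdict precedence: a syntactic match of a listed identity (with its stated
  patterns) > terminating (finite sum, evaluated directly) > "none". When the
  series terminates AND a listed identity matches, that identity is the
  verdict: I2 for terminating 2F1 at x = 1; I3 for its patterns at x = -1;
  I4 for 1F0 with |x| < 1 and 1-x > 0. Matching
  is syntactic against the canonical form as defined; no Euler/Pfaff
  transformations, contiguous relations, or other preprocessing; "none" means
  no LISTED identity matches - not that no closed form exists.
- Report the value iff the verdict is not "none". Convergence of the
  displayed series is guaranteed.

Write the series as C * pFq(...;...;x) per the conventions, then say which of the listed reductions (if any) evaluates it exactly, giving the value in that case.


Prefactor -9, argument -2/5: 2F1 with upper {1, 1} over lower {2}. Verdict: the I6 logarithm reduction fires (the logarithm: parameters (1,1;2), x = -2/5). Its exact value is (-45/2) * ln(7/5).

Key observation: from the first term -9: the running product (C = -9) telescopes to a rising factorial.
Adjacent-term ratio: r(k) = (-2/5) * (k+1) (k+1) / [(k+2) (k+1)] - rational; roots negated = parameters, x = (-2/5), C = -9.


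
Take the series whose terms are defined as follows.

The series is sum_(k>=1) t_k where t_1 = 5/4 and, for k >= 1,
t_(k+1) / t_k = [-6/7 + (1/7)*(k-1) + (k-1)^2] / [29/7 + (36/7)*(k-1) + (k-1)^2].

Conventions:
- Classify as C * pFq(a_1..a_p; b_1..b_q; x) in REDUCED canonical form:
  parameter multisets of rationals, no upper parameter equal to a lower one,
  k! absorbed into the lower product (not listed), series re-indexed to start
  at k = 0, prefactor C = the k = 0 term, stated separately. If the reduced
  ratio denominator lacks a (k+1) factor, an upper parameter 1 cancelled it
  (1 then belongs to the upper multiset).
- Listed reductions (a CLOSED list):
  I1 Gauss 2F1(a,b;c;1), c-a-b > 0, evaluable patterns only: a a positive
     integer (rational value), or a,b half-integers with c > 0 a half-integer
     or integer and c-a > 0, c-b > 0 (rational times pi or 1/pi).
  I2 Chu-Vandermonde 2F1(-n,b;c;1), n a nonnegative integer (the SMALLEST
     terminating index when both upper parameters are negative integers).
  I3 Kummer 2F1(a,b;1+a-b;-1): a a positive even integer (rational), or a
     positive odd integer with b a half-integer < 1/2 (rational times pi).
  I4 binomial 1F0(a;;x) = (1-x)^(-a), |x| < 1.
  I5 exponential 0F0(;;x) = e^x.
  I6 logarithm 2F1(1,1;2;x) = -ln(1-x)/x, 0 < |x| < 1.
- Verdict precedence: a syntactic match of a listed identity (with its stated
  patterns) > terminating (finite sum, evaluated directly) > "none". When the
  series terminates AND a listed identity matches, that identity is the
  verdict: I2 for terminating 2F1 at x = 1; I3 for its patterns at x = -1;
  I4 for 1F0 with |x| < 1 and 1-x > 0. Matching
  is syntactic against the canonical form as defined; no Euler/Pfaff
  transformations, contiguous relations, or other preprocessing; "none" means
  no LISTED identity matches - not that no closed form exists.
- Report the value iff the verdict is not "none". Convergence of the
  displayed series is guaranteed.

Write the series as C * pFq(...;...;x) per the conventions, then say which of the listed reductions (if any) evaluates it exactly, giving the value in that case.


At argument 1: a 2F1 with upper {-6/7, 1}, lower {29/7}, scaled by C = 5/4. Verdict (x = 1): the Gauss summation I1 applies (x = 1: the Gamma ratio telescopes since c-a-b = 4 > 0 and a = 1 in Z>0). Hence: 55/56.

The tell: x = 1 and the expanded ratio factors over Q; C = 5/4, roots give parameters.
Step ratio: r(k) = 1 * (k-6/7) (k+1) / [(k+29/7) (k+1)] - rational in k. x = 1; t_0 = 5/4; negate the roots.


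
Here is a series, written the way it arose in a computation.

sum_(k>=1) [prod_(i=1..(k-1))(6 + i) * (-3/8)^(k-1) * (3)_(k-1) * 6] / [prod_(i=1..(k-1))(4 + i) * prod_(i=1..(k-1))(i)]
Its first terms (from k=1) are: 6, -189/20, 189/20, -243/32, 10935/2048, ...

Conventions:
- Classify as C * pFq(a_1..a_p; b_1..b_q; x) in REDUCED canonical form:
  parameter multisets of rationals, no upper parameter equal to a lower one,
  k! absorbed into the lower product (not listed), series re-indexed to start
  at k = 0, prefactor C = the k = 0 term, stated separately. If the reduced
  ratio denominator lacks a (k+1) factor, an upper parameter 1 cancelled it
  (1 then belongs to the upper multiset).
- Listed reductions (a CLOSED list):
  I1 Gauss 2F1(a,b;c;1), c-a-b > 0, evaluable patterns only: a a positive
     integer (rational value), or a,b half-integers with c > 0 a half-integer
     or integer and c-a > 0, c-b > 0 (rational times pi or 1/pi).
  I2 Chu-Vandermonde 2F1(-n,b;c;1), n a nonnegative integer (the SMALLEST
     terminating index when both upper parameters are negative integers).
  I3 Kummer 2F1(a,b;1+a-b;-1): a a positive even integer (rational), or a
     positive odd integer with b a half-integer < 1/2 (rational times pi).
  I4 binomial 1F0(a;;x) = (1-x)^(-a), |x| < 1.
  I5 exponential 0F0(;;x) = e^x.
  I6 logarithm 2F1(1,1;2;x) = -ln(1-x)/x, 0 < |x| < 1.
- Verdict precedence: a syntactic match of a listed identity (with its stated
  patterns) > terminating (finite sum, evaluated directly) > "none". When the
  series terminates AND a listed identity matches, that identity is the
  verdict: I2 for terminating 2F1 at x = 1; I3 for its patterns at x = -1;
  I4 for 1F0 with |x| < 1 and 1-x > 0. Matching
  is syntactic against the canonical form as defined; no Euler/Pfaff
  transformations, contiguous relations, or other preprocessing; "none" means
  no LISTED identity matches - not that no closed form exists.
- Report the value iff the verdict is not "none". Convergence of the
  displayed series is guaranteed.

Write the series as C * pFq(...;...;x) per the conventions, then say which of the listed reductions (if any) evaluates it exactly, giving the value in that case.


With C = 6: the canonical form is 2F1(3, 7; 5; -3/8). Verdict: none. A 2F1 with upper {3, 7} fits none of I1-I6 at x = -3/8; the sum runs forever.

Key observation: with t_0 = 6, the running product (C = 6, x = -3/8) telescopes to a rising factorial.
Ratio: r(k) = (-3/8) * (k+3) (k+7) / [(k+5) (k+1)] - rational in k. x = (-3/8); t_0 = 6; negate the roots.


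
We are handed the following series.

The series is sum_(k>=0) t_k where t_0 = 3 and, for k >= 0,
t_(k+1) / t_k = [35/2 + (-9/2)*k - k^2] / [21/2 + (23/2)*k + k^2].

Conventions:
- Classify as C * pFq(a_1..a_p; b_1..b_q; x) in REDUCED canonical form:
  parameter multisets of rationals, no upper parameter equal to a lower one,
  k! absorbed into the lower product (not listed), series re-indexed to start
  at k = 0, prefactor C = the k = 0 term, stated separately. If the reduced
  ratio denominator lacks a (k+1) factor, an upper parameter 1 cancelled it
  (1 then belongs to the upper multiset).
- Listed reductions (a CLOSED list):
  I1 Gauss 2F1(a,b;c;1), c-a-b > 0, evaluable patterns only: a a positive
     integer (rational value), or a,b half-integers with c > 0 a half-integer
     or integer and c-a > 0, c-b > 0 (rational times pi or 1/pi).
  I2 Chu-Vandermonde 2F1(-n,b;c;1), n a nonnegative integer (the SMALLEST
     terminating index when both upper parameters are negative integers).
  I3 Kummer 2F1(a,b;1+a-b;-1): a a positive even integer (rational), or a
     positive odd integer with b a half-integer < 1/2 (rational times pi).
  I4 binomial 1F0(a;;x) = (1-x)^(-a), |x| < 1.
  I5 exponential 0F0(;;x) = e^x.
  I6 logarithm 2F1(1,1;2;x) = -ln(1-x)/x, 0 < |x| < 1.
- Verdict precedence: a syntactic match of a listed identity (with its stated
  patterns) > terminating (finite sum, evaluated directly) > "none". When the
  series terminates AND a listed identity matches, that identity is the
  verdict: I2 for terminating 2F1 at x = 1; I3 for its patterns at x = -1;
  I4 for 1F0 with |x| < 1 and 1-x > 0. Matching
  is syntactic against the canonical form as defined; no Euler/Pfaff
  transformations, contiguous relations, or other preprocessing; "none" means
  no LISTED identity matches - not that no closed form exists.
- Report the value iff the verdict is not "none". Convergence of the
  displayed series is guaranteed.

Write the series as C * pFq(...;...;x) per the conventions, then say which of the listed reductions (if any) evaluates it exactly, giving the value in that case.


Canonical form: C = 3 times 2F1 with upper {-5/2, 7}, lower {21/2}, x = -1. Verdict: Kummer's theorem (I3) matches (x = -1; c = 21/2 equals 1+a-b for upper {-5/2, 7}: listed pattern). Hence: (14549535/4194304) * pi.

Key step: t_0 being 3, the expanded ratio factors over Q; prefactor 3, roots give parameters.
Ratio: r(k) = (-1) * (k-5/2) (k+7) / [(k+21/2) (k+1)] - rational; roots negated = parameters, x = (-1), C = 3.


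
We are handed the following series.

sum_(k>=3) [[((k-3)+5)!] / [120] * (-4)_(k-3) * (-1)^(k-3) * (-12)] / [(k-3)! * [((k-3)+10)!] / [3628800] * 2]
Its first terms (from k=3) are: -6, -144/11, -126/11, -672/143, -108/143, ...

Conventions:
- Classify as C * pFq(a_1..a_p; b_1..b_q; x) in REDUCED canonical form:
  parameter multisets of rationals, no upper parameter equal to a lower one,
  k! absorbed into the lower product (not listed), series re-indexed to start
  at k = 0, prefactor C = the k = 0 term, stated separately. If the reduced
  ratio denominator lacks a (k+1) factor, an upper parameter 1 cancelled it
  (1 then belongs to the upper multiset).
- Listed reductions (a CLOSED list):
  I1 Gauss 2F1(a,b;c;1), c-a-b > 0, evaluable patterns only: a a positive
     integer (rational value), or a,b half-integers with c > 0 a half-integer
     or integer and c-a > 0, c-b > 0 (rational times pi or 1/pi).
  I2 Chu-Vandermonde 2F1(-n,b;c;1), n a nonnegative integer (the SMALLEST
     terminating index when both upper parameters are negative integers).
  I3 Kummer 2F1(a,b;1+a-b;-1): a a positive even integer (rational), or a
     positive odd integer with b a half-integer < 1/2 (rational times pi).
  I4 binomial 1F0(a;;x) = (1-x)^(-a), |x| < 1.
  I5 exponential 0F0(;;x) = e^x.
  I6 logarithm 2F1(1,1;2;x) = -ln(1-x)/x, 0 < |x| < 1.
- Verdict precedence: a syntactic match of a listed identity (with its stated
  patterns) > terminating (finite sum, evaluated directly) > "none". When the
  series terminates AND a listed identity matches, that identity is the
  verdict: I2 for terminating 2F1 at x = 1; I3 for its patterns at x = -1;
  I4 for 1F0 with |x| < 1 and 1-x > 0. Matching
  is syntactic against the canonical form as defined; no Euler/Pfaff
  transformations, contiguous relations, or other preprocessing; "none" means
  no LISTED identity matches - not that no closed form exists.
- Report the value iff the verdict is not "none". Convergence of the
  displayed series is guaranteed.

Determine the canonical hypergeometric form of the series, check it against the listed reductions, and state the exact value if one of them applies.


Reduced: x = -1, 2F1, upper = {-4, 6}, lower = {11}, C = -6. Verdict (x = -1): the Kummer evaluation I3 applies (x = -1; c = 11 equals 1+a-b for upper {-4, 6}: listed pattern). Hence: -36.

Key step: t_0 being -6, the denominator's factorial ratio (prefactor -6) is a lower Pochhammer.
Ratio: r(k) = (-1) * (k-4) (k+6) / [(k+11) (k+1)] ; factor over Q: parameters, x = (-1), and C = -6.


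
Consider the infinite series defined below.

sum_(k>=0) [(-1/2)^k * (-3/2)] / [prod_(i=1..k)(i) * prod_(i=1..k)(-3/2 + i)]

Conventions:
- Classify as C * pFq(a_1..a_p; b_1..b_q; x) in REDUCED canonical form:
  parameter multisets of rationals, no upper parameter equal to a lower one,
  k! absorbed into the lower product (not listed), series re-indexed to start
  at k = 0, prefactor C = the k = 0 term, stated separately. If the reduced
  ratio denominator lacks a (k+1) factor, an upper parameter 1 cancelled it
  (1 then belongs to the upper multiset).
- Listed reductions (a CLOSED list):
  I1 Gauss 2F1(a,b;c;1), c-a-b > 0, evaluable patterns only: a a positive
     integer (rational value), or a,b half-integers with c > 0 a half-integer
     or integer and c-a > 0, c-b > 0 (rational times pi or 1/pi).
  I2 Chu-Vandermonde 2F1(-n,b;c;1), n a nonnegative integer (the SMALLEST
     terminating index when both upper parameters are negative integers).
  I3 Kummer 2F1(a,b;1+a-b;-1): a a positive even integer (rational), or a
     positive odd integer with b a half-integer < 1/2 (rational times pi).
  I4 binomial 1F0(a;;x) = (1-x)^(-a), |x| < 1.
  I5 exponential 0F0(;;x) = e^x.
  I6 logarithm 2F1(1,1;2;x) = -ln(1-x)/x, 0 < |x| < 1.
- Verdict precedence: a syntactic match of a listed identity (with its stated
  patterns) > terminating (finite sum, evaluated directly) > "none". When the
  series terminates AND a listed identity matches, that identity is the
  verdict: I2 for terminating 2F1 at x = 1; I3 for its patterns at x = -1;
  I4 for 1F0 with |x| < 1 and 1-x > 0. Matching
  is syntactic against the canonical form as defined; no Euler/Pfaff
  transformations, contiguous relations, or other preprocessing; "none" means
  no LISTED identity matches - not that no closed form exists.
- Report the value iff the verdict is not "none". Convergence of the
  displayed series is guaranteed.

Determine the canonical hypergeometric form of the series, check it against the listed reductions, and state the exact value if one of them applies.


This is -3/2 * 0F1(-; -1/2; -1/2) in reduced canonical form. Verdict: no listed reduction: x = -1/2 and upper {-} fail every I1-I6 pattern.

Key step: t_0 = -3/2 here, and the lower running product (C = -3/2) is a rising factorial.
Step ratio: r(k) = (-1/2) * 1 / [(k-1/2) (k+1)] - rational; roots negated = parameters, x = (-1/2), C = -3/2.


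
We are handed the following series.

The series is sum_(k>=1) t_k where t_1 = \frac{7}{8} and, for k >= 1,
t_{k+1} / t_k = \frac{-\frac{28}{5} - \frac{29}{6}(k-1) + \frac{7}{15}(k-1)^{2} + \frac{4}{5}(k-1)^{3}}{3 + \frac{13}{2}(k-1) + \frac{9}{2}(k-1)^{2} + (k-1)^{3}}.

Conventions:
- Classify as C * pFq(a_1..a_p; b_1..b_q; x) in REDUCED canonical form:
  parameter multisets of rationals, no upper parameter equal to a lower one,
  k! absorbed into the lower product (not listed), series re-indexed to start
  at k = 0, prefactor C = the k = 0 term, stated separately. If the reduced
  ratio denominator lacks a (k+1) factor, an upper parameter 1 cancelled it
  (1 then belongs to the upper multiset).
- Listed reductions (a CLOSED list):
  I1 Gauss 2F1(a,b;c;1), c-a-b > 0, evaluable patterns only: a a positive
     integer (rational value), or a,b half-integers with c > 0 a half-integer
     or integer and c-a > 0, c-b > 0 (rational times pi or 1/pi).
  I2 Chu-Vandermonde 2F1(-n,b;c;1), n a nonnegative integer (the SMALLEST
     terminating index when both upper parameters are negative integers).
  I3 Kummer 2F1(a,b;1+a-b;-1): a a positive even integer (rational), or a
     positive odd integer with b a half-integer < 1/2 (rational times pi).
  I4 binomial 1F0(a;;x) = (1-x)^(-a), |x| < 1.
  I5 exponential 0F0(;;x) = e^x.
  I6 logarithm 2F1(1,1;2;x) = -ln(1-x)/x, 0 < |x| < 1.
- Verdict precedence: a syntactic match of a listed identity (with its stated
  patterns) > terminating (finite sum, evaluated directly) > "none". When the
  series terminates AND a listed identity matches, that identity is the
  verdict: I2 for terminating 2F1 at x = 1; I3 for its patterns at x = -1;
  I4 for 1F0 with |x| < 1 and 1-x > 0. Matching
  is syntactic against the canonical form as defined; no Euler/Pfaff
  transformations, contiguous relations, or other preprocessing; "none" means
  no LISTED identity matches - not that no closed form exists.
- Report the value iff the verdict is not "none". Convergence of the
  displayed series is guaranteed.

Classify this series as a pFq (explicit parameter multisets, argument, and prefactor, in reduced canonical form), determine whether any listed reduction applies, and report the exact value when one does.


Canonical form: C = \frac{7}{8} times 2F1 with upper {-\frac{8}{3}, \frac{7}{4}}, lower {2}, x = \frac{4}{5}. Verdict: none (x = \frac{4}{5}): each listed identity misses the multisets {-\frac{8}{3}, \frac{7}{4}} ; {2}.

Key step: from the first term \frac{7}{8}: the ratio is unreduced: k + 3/2 divides both sides (C = 7/8, x = 4/5).
Consecutive-term ratio: r(k) = \frac{4}{5} * (k-\frac{8}{3}) (k+\frac{7}{4}) / [(k+2) (k+1)] - rational in k, leading ratio \frac{4}{5}; with t_0 = \frac{7}{8}, classification follows.


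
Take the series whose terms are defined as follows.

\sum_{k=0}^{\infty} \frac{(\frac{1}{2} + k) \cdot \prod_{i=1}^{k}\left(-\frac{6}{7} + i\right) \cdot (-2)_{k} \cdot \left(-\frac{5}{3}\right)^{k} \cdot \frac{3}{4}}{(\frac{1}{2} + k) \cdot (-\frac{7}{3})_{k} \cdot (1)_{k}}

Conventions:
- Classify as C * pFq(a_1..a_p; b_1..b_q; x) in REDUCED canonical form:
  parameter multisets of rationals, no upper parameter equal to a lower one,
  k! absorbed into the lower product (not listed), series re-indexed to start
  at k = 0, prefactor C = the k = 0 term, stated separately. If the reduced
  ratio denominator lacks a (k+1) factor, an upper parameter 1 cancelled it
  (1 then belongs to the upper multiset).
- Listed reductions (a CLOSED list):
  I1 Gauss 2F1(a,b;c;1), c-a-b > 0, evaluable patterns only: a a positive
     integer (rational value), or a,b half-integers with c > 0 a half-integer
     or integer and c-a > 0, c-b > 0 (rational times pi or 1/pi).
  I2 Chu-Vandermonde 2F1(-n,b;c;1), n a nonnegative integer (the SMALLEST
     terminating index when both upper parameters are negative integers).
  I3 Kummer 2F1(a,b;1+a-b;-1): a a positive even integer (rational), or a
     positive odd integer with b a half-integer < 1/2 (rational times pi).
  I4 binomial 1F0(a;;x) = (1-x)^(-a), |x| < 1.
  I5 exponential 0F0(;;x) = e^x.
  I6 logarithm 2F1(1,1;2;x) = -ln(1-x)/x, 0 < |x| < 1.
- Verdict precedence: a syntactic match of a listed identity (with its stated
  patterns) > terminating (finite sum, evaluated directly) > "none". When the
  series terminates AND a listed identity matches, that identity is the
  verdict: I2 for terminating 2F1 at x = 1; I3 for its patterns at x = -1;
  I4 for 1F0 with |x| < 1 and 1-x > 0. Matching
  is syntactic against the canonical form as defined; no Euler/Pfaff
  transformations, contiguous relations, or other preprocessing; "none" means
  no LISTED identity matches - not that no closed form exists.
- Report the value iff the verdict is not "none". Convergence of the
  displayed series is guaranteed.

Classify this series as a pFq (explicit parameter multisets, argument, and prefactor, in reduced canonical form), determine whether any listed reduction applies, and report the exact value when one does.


The series (x = -\frac{5}{3}) is 2F1: upper {-2, \frac{1}{7}}, lower {-\frac{7}{3}}, prefactor \frac{3}{4}. Verdict: terminating - upper -2 stops the sum at k = 2; the 3 terms are added exactly. Hence: \frac{969}{1372}.

Key observation: from the first term \frac{3}{4}: striking the common factor k + 1/2 reduces the term (C = 3/4).
Term ratio: r(k) = -\frac{5}{3} * (k-2) (k+\frac{1}{7}) / [(k-\frac{7}{3}) (k+1)] - rational; roots negated = parameters, x = -\frac{5}{3}, C = \frac{3}{4}.


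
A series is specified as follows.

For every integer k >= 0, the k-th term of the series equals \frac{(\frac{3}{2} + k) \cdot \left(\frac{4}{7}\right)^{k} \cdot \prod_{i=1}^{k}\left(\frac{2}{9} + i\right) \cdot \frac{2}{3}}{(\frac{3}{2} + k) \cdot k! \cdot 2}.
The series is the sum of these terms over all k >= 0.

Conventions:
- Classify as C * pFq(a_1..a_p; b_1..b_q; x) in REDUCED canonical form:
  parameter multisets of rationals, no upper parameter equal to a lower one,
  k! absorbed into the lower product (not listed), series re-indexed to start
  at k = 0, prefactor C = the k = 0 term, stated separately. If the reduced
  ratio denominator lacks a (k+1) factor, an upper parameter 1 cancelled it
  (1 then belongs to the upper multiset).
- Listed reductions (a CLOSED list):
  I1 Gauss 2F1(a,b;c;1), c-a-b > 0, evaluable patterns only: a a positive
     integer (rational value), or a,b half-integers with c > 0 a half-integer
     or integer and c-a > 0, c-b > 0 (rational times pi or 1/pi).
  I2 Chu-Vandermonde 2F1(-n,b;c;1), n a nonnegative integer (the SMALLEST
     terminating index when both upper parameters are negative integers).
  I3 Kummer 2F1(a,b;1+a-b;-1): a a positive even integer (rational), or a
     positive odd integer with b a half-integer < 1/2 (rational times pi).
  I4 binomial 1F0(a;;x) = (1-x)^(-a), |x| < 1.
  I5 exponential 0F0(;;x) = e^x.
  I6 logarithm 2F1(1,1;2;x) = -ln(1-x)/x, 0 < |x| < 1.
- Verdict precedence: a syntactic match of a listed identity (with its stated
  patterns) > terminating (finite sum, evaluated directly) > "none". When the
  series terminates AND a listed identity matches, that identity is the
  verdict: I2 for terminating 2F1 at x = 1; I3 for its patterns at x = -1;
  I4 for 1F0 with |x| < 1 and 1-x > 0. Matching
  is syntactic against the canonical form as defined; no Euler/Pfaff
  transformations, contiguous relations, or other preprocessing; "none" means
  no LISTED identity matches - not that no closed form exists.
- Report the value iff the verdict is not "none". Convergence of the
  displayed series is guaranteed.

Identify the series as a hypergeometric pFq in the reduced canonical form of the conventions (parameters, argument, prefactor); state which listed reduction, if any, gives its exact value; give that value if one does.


Canonical form: C = \frac{1}{3} times 1F0 with upper {\frac{11}{9}}, lower {-}, x = \frac{4}{7}. Verdict (x = \frac{4}{7}): the binomial series (I4) applies (the 1F0 binomial series: exponent -11/9, x = \frac{4}{7}). Hence: \frac{1}{3} \cdot \left(\frac{3}{7}\right)^{-\frac{11}{9}}.

Key observation: t_0 = \frac{1}{3} here, and k + 3/2 divides numerator and denominator alike; C = 1/3, x = 4/7 after cancelling.
Ratio: r(k) = \frac{4}{7} * (k+\frac{11}{9}) / [(k+1)] - rational in k. x = \frac{4}{7}; t_0 = \frac{1}{3}; negate the roots.


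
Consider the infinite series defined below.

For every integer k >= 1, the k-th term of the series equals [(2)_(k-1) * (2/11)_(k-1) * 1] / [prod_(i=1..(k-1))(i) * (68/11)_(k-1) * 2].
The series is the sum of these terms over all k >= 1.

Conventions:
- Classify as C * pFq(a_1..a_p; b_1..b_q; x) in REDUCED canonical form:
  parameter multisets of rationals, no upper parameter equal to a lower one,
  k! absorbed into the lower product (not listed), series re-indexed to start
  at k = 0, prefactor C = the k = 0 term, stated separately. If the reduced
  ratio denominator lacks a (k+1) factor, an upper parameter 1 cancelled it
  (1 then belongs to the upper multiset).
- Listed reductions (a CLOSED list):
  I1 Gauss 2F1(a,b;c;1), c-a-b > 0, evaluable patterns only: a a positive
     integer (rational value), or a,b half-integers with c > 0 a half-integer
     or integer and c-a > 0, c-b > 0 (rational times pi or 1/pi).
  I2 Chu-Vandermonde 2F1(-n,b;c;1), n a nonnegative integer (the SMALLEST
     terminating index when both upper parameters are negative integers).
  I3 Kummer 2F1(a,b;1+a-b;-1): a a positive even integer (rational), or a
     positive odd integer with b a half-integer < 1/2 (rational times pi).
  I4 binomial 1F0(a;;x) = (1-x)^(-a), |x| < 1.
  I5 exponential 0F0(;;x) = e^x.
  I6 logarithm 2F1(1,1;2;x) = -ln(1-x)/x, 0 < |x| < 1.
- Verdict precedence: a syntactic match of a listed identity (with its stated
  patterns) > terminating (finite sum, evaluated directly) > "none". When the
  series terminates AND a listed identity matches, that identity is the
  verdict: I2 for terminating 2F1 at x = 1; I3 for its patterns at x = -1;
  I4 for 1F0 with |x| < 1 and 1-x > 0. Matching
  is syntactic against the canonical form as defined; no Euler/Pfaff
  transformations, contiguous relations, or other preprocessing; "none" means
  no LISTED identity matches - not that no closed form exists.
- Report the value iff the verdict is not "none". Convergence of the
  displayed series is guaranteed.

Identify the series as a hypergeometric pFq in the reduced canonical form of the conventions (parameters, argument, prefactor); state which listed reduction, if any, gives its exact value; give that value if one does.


x = 1 here; the reduced form reads 2F1, upper {2/11, 2}, lower {68/11}, C = 1/2. Verdict: the Gauss summation I1 applies (x = 1: the Gamma ratio telescopes since c-a-b = 4 > 0 and a = 2 in Z>0). Value: 1311/2420.

First insight: from the first term 1/2: the constant factors (prefactor 1/2) combine into one prefactor.
Consecutive-term ratio: r(k) = 1 * (k+2/11) (k+2) / [(k+68/11) (k+1)] - rational in k, leading ratio 1; with t_0 = 1/2, classification follows.


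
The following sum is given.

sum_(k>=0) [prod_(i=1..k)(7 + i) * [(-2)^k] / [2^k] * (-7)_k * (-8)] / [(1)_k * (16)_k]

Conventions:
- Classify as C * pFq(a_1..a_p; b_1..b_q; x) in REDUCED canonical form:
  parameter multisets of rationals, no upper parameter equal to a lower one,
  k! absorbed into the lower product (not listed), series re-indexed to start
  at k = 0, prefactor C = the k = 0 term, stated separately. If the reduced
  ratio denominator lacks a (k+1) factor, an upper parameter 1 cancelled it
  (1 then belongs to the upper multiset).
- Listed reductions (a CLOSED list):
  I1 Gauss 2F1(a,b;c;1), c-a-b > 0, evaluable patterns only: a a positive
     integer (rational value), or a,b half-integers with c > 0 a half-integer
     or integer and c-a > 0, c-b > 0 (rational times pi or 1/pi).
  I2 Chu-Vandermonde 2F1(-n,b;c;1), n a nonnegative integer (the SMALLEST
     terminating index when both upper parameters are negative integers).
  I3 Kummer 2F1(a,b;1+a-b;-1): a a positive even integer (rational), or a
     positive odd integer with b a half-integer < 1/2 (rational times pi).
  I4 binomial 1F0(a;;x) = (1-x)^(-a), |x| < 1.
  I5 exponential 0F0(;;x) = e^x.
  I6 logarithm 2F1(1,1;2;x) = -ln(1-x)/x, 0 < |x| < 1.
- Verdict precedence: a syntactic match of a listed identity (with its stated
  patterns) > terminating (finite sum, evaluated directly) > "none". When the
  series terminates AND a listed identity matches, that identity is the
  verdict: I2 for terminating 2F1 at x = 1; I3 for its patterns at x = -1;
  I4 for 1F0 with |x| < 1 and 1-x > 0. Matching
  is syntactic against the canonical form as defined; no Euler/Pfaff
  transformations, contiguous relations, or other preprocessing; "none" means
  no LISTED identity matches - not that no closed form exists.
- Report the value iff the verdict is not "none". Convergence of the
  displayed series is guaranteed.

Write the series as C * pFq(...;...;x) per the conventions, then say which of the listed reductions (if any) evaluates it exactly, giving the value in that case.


The series (x = -1) is 2F1: upper {-7, 8}, lower {16}, prefactor -8. Verdict: the Kummer evaluation I3 fires (x = -1; c = 16 equals 1+a-b for upper {-7, 8}: listed pattern). Exact value: -156.

First insight: x = (-1) and the running product (C = -8, x = -1) telescopes to a rising factorial.
Step ratio: r(k) = (-1) * (k-7) (k+8) / [(k+16) (k+1)] ; factor over Q: parameters, x = (-1), and C = -8.


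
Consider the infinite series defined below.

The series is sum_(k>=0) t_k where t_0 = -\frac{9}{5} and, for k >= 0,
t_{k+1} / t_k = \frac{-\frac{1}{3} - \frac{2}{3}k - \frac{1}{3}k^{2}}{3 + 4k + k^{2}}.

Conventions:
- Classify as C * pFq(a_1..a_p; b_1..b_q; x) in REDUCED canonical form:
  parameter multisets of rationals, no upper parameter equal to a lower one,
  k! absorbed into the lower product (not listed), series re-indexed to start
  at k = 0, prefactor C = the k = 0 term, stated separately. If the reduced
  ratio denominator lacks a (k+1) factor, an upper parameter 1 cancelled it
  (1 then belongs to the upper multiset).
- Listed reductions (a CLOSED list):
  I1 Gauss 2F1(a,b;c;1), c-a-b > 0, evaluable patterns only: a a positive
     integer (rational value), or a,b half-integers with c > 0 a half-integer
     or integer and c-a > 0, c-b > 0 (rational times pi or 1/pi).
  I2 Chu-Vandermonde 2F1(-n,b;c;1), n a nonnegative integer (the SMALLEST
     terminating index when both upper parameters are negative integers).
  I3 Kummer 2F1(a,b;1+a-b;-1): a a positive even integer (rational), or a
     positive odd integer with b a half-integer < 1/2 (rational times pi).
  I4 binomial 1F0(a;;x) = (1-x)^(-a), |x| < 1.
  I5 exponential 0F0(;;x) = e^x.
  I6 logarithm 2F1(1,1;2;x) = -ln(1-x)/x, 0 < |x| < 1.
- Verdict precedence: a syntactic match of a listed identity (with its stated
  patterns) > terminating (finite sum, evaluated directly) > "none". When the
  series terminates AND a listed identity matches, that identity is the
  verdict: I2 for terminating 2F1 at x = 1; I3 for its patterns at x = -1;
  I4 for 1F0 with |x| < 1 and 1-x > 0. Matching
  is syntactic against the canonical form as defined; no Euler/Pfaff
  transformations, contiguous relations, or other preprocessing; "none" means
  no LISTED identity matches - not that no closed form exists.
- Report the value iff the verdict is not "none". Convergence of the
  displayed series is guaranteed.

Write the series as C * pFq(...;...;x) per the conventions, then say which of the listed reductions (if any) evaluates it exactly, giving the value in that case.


Classification (C = -\frac{9}{5}): 2F1 with upper {1, 1}, lower {3}, argument x = -\frac{1}{3}. Verdict: none. No listed pattern accepts 2F1(1, 1; 3; -\frac{1}{3}).

Key observation: from the first term -\frac{9}{5}: the expanded ratio factors over Q; prefactor -9/5, roots give parameters.
Consecutive-term ratio: r(k) = -\frac{1}{3} * (k+1) (k+1) / [(k+3) (k+1)] - rational in k. x = -\frac{1}{3}; t_0 = -\frac{9}{5}; negate the roots.


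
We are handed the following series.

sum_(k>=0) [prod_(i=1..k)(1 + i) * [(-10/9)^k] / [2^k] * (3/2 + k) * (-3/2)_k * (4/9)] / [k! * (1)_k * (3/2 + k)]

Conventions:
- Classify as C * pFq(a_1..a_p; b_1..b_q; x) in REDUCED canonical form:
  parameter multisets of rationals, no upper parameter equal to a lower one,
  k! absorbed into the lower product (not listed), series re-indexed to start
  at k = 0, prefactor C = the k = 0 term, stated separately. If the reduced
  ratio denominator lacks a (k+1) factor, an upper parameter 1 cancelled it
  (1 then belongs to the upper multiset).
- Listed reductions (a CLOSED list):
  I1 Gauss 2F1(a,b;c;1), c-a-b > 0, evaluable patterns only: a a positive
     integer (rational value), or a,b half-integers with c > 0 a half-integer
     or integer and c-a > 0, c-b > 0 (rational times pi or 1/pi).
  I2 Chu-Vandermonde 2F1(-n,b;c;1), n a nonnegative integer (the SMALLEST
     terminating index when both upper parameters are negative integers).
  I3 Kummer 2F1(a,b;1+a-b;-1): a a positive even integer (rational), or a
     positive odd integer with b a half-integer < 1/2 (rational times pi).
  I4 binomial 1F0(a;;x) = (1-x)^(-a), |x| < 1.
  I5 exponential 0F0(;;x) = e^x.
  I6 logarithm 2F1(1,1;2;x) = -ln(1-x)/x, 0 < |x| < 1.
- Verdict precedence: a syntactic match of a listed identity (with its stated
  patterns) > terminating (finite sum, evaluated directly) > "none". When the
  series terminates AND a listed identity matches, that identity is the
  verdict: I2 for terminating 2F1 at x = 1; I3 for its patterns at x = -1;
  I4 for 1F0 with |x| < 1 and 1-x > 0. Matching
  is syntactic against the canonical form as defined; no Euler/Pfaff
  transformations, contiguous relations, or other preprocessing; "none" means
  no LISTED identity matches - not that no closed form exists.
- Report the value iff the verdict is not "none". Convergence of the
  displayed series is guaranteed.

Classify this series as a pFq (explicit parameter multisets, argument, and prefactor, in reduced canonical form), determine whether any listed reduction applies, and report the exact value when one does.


Prefactor 4/9, argument -5/9: 2F1 with upper {-3/2, 2} over lower {1}. Verdict: none. No listed pattern accepts 2F1(-3/2, 2; 1; -5/9).

Key step: with t_0 = 4/9, k + 3/2 divides numerator and denominator alike; prefactor 4/9 after cancelling.
Ratio: r(k) = (-5/9) * (k-3/2) (k+2) / [(k+1) (k+1)] - rational in k, leading ratio (-5/9); with t_0 = 4/9, classification follows.


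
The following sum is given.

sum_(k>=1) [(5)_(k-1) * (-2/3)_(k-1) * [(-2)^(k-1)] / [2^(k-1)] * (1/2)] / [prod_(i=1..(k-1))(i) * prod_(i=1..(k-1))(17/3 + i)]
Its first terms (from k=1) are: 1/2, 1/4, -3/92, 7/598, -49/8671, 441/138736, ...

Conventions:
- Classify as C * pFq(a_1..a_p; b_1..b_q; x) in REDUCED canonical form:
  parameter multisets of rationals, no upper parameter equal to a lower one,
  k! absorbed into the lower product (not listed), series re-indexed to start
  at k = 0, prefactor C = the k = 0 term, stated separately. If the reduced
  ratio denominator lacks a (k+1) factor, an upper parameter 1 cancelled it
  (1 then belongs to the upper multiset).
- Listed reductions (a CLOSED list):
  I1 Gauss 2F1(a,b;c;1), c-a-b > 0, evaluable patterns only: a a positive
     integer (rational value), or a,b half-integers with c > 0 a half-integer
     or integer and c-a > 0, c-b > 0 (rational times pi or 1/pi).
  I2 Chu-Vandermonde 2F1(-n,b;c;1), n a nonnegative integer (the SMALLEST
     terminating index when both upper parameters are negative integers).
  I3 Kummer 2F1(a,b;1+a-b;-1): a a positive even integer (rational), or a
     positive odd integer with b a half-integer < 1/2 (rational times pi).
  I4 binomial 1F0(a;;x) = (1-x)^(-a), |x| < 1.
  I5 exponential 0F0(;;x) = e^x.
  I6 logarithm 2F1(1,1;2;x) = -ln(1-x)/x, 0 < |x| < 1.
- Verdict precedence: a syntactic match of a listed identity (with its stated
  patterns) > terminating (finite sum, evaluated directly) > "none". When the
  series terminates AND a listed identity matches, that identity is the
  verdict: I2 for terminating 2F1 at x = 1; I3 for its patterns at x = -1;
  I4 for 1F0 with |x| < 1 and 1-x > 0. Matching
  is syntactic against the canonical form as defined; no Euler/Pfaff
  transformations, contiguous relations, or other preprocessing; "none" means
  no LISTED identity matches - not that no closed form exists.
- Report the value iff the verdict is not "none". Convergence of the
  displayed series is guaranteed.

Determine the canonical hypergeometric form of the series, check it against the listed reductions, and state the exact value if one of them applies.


Prefactor 1/2, argument -1: 2F1 with upper {-2/3, 5} over lower {20/3}. Verdict: no listed reduction: x = -1 and upper {-2/3, 5} fail every I1-I6 pattern.

Structural cue: from the first term 1/2: the product of the first k integers (prefactor 1/2) is k!.
Term ratio: r(k) = (-1) * (k-2/3) (k+5) / [(k+20/3) (k+1)] - rational in k. x = (-1); t_0 = 1/2; negate the roots.


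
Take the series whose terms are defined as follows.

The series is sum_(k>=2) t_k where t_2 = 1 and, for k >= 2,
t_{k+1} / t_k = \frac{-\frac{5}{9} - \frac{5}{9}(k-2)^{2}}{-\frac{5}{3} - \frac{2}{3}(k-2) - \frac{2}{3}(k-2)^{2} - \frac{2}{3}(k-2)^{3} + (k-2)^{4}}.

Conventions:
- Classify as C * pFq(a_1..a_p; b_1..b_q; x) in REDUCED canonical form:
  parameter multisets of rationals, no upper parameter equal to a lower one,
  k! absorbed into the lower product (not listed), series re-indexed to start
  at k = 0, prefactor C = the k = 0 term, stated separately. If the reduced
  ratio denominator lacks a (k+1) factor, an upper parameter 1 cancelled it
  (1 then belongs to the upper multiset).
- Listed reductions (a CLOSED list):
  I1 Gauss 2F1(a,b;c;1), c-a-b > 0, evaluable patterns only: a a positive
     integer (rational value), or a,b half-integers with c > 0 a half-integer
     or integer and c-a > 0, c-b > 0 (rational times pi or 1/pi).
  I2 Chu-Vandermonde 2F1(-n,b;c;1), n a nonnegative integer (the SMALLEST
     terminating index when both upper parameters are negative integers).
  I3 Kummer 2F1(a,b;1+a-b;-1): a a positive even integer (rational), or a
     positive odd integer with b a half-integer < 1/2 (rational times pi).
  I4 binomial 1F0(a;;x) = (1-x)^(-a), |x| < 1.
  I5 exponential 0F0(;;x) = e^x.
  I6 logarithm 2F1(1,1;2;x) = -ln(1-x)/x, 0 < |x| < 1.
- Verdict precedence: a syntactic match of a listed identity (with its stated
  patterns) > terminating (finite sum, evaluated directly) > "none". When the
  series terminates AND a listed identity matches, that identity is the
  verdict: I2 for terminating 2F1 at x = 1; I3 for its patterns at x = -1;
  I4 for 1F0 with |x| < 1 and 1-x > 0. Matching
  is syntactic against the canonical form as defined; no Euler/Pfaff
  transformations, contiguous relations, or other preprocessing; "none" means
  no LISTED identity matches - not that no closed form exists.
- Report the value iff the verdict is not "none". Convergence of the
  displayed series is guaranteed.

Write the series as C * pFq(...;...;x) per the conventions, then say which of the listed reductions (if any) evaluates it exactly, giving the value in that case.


Key step: t_0 being 1, the expanded ratio factors over Q; prefactor 1, roots give parameters.
Ratio: r(k) = -\frac{5}{9} * 1 / [(k-\frac{5}{3}) (k+1)] - rational in k. x = -\frac{5}{9}; t_0 = 1; negate the roots.

Classification (C = 1): 0F1 with upper {-}, lower {-\frac{5}{3}}, argument x = -\frac{5}{9}. Verdict: none. A 0F1 with upper {-} fits none of I1-I6 at x = -\frac{5}{9}; the sum runs forever.
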